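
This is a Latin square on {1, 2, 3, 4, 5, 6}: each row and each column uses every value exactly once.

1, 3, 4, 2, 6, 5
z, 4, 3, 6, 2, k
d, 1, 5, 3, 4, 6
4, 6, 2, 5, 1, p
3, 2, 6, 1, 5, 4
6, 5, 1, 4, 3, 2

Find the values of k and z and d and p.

For row 3, column 1: row 3 already has {1, 3, 4, 5, 6}; that leaves 2.
Cell (2,1): column 1 already has {1, 2, 3, 4, 6} → 5.
Cell (4,6): row 4 already has {1, 2, 4, 5, 6} → 3.
At (row 2, col 6): row 2 already has {2, 3, 4, 5, 6}, so the value is 1.

k = 1, z = 5, d = 2, p = 3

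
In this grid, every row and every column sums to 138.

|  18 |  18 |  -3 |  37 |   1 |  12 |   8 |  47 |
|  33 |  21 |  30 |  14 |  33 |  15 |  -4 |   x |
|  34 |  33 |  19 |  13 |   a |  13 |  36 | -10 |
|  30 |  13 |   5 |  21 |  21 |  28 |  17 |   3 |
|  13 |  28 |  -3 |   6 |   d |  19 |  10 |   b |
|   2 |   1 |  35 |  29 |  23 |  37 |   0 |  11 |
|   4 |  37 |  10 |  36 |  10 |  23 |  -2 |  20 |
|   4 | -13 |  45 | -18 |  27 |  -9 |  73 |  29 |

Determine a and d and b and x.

a = 0, d = 23, b = 42, x = -4

The known cells in row 3 total 138, leaving 138 − 138 = 0 for the blank.
The known cells in column 5 total 115, leaving 138 − 115 = 23 for the blank.
The known cells in row 5 total 96, leaving 138 − 96 = 42 for the blank.
The known cells in row 2 total 142, leaving 138 − 142 = -4 for the blank.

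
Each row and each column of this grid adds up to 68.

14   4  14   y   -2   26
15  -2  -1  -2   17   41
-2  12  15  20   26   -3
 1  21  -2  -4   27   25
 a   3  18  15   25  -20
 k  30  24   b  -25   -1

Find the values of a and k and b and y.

Row 5: 3 + 18 + 15 + 25 − 20 = 41, so its missing entry is 68 − 41 = 27.
Column 1: 14 + 15 − 2 + 1 + 27 = 55, so its missing entry is 68 − 55 = 13.
Row 6: 13 + 30 + 24 − 25 − 1 = 41, so its missing entry is 68 − 41 = 27.
Row 1: 14 + 4 + 14 − 2 + 26 = 56, so its missing entry is 68 − 56 = 12.

a = 27, k = 13, b = 27, y = 12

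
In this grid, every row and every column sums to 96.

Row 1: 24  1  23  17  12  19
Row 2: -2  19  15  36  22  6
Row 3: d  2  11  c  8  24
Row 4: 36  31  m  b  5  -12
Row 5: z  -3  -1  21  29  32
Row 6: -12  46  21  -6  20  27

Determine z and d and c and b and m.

Row 5 has -3 − 1 + 21 + 29 + 32 = 78; the blank must be 96 − 78 = 18.
Column 1 has 24 − 2 + 36 + 18 − 12 = 64; the blank must be 96 − 64 = 32.
Row 3 has 32 + 2 + 11 + 8 + 24 = 77; the blank must be 96 − 77 = 19.
Column 4 has 17 + 36 + 19 + 21 − 6 = 87; the blank must be 96 − 87 = 9.
Row 4 has 36 + 31 + 9 + 5 − 12 = 69; the blank must be 96 − 69 = 27.

z = 18, d = 32, c = 19, b = 9, m = 27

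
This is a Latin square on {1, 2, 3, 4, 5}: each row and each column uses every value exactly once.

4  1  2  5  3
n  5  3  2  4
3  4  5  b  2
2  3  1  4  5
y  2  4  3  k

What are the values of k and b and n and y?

Cell (3,4): row 3 already has {2, 3, 4, 5} → 1.
Cell (2,1): row 2 already has {2, 3, 4, 5} → 1.
At (row 5, col 1): column 1 already has {1, 2, 3, 4}, so the value is 5.
At (row 5, col 5): row 5 already has {2, 3, 4, 5}, so the value is 1.

k = 1, b = 1, n = 1, y = 5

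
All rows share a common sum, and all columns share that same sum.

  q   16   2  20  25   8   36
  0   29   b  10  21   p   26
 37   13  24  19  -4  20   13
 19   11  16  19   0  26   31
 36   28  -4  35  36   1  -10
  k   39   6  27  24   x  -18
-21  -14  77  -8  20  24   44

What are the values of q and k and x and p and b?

Rows 3 and 4 both sum to 122, so that's the common total.
Column 3 has 2 + 24 + 16 − 4 + 6 + 77 = 121; the blank must be 122 − 121 = 1.
Row 2 has 0 + 29 + 1 + 10 + 21 + 26 = 87; the blank must be 122 − 87 = 35.
Column 6 has 8 + 35 + 20 + 26 + 1 + 24 = 114; the blank must be 122 − 114 = 8.
Row 1 has 16 + 2 + 20 + 25 + 8 + 36 = 107; the blank must be 122 − 107 = 15.
Row 6 has 39 + 6 + 27 + 24 + 8 − 18 = 86; the blank must be 122 − 86 = 36.

q = 15, k = 36, x = 8, p = 35, b = 1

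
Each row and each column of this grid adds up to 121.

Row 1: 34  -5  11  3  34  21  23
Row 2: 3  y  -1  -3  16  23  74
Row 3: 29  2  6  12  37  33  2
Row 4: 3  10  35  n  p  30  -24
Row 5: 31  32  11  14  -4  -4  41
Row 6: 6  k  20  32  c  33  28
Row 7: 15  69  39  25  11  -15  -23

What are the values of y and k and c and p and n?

Row 2: 3 − 1 − 3 + 16 + 23 + 74 = 112, so its missing entry is 121 − 112 = 9.
Column 2: -5 + 9 + 2 + 10 + 32 + 69 = 117, so its missing entry is 121 − 117 = 4.
Row 6: 6 + 4 + 20 + 32 + 33 + 28 = 123, so its missing entry is 121 − 123 = -2.
Column 5: 34 + 16 + 37 − 4 − 2 + 11 = 92, so its missing entry is 121 − 92 = 29.
Row 4: 3 + 10 + 35 + 29 + 30 − 24 = 83, so its missing entry is 121 − 83 = 38.

y = 9, k = 4, c = -2, p = 29, n = 38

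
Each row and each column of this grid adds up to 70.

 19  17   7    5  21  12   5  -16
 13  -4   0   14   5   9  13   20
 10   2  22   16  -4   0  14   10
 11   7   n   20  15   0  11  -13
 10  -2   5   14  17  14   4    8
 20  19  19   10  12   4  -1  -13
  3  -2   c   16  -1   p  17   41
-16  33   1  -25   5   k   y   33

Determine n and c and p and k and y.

Column 7 has 5 + 13 + 14 + 11 + 4 − 1 + 17 = 63; the blank must be 70 − 63 = 7.
Row 8 has -16 + 33 + 1 − 25 + 5 + 7 + 33 = 38; the blank must be 70 − 38 = 32.
Column 6 has 12 + 9 + 0 + 0 + 14 + 4 + 32 = 71; the blank must be 70 − 71 = -1.
Row 7 has 3 − 2 + 16 − 1 − 1 + 17 + 41 = 73; the blank must be 70 − 73 = -3.
Row 4 has 11 + 7 + 20 + 15 + 0 + 11 − 13 = 51; the blank must be 70 − 51 = 19.

n = 19, c = -3, p = -1, k = 32, y = 7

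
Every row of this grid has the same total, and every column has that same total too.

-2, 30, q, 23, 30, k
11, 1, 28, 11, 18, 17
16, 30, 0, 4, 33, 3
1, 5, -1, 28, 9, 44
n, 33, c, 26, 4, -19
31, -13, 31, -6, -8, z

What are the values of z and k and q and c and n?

z = 51, k = -10, q = 15, c = 13, n = 29

Rows 2 and 3 both sum to 86, so that's the common total.
Row 6 has 31 − 13 + 31 − 6 − 8 = 35; the blank must be 86 − 35 = 51.
Column 1 has -2 + 11 + 16 + 1 + 31 = 57; the blank must be 86 − 57 = 29.
Row 5 has 29 + 33 + 26 + 4 − 19 = 73; the blank must be 86 − 73 = 13.
Column 3 has 28 + 0 − 1 + 13 + 31 = 71; the blank must be 86 − 71 = 15.
Row 1 has -2 + 30 + 15 + 23 + 30 = 96; the blank must be 86 − 96 = -10.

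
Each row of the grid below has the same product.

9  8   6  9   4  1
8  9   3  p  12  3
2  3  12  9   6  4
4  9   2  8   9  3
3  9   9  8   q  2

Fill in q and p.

Rows 1 and 4 each multiply to 15552, so every row has product 15552.
Row 5: 3×9×9×8×2 = 3888, so the missing entry is 15552 ÷ 3888 = 4.
Row 2: 8×9×3×12×3 = 7776, so the missing entry is 15552 ÷ 7776 = 2.

q = 4, p = 2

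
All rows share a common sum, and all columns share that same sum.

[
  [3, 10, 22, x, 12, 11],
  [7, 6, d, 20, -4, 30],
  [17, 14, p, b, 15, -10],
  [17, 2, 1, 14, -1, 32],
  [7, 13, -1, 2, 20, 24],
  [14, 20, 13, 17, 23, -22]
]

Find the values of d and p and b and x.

Rows 4 and 5 both sum to 65, so that's the common total.
Row 1 has 3 + 10 + 22 + 12 + 11 = 58; the blank must be 65 − 58 = 7.
Column 4 has 7 + 20 + 14 + 2 + 17 = 60; the blank must be 65 − 60 = 5.
Row 2 has 7 + 6 + 20 − 4 + 30 = 59; the blank must be 65 − 59 = 6.
Row 3 has 17 + 14 + 5 + 15 − 10 = 41; the blank must be 65 − 41 = 24.

d = 6, p = 24, b = 5, x = 7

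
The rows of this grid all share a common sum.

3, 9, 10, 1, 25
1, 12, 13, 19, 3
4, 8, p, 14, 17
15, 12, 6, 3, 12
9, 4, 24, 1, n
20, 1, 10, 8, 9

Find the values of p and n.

The complete rows each total 48.
Row 3 is missing 48 − 43 = 5 (since 4 + 8 + 14 + 17 = 43).
Row 5 is missing 48 − 38 = 10 (since 9 + 4 + 24 + 1 = 38).

p = 5, n = 10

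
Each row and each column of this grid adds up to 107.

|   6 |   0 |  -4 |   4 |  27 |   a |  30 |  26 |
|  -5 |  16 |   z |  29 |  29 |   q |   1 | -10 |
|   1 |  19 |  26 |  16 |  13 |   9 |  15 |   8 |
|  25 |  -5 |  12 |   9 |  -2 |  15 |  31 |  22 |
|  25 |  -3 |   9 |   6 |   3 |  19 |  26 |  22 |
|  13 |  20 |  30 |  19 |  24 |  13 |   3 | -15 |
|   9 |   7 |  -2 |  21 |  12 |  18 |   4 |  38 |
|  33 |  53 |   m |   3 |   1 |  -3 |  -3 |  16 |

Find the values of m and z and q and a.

Row 1 has 6 + 0 − 4 + 4 + 27 + 30 + 26 = 89; the blank must be 107 − 89 = 18.
Row 8 has 33 + 53 + 3 + 1 − 3 − 3 + 16 = 100; the blank must be 107 − 100 = 7.
Column 3 has -4 + 26 + 12 + 9 + 30 − 2 + 7 = 78; the blank must be 107 − 78 = 29.
Row 2 has -5 + 16 + 29 + 29 + 29 + 1 − 10 = 89; the blank must be 107 − 89 = 18.

m = 7, z = 29, q = 18, a = 18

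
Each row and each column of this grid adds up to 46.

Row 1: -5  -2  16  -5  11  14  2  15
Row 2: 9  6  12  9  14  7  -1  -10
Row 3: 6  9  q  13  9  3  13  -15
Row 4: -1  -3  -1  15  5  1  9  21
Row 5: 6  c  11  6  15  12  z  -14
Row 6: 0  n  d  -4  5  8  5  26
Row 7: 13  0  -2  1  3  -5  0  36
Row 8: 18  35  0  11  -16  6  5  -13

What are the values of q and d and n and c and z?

q = 8, d = 2, n = 4, c = -3, z = 13

Column 7: 2 − 1 + 13 + 9 + 5 + 0 + 5 = 33, so its missing entry is 46 − 33 = 13.
Row 3: 6 + 9 + 13 + 9 + 3 + 13 − 15 = 38, so its missing entry is 46 − 38 = 8.
Row 5: 6 + 11 + 6 + 15 + 12 + 13 − 14 = 49, so its missing entry is 46 − 49 = -3.
Column 2: -2 + 6 + 9 − 3 − 3 + 0 + 35 = 42, so its missing entry is 46 − 42 = 4.
Row 6: 0 + 4 − 4 + 5 + 8 + 5 + 26 = 44, so its missing entry is 46 − 44 = 2.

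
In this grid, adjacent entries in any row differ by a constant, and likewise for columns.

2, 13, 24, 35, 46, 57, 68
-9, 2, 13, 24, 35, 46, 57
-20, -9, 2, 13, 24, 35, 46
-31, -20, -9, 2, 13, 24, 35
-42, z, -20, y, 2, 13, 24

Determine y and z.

y = -9, z = -31

Along each row the entries change by 11 per step; down each column they change by -11.
Row 5: from -42 at column 1, stepping by 11 to column 4 gives -9.
Row 5: from -42 at column 1, stepping by 11 to column 2 gives -31.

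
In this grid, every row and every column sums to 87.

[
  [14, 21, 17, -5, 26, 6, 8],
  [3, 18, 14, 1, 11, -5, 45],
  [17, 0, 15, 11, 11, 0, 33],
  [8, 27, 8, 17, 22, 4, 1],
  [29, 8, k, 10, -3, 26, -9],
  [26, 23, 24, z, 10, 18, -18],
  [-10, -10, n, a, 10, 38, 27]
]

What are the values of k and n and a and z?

k = 26, n = -17, a = 49, z = 4

Row 6 has 26 + 23 + 24 + 10 + 18 − 18 = 83; the blank must be 87 − 83 = 4.
Column 4 has -5 + 1 + 11 + 17 + 10 + 4 = 38; the blank must be 87 − 38 = 49.
Row 7 has -10 − 10 + 49 + 10 + 38 + 27 = 104; the blank must be 87 − 104 = -17.
Row 5 has 29 + 8 + 10 − 3 + 26 − 9 = 61; the blank must be 87 − 61 = 26.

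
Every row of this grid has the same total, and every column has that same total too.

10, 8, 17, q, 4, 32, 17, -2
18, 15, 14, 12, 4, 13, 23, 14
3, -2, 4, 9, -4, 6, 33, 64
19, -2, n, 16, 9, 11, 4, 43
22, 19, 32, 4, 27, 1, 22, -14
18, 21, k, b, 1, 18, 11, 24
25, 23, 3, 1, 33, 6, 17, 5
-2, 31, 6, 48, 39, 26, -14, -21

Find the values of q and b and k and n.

q = 27, b = -4, k = 24, n = 13

Rows 2 and 3 both sum to 113, so that's the common total.
Row 4: 19 − 2 + 16 + 9 + 11 + 4 + 43 = 100, so its missing entry is 113 − 100 = 13.
Row 1: 10 + 8 + 17 + 4 + 32 + 17 − 2 = 86, so its missing entry is 113 − 86 = 27.
Column 4: 27 + 12 + 9 + 16 + 4 + 1 + 48 = 117, so its missing entry is 113 − 117 = -4.
Row 6: 18 + 21 − 4 + 1 + 18 + 11 + 24 = 89, so its missing entry is 113 − 89 = 24.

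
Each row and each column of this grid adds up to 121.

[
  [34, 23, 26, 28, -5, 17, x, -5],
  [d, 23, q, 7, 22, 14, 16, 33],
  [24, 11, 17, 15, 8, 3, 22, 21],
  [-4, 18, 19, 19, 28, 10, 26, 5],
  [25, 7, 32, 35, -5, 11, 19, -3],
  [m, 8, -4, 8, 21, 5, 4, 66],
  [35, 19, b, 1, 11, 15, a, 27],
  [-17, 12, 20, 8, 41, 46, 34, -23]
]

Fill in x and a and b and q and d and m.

Row 1: 34 + 23 + 26 + 28 − 5 + 17 − 5 = 118, so its missing entry is 121 − 118 = 3.
Row 6: 8 − 4 + 8 + 21 + 5 + 4 + 66 = 108, so its missing entry is 121 − 108 = 13.
Column 1: 34 + 24 − 4 + 25 + 13 + 35 − 17 = 110, so its missing entry is 121 − 110 = 11.
Row 2: 11 + 23 + 7 + 22 + 14 + 16 + 33 = 126, so its missing entry is 121 − 126 = -5.
Column 3: 26 − 5 + 17 + 19 + 32 − 4 + 20 = 105, so its missing entry is 121 − 105 = 16.
Row 7: 35 + 19 + 16 + 1 + 11 + 15 + 27 = 124, so its missing entry is 121 − 124 = -3.

x = 3, a = -3, b = 16, q = -5, d = 11, m = 13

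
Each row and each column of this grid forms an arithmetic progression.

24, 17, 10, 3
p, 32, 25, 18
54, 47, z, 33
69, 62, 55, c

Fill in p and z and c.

p = 39, z = 40, c = 48

Along each row the entries change by -7 per step; down each column they change by 15.
Row 2: from 32 at column 2, stepping by -7 to column 1 gives 39.
Row 3: from 54 at column 1, stepping by -7 to column 3 gives 40.
Row 4: from 69 at column 1, stepping by -7 to column 4 gives 48.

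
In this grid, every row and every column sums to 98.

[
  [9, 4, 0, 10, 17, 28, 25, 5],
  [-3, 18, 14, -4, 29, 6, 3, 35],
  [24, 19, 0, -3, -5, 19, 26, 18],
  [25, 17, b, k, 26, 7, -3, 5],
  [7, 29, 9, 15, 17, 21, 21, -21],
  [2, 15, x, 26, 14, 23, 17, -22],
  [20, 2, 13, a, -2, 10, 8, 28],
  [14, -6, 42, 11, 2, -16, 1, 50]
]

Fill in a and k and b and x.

Row 7 has 20 + 2 + 13 − 2 + 10 + 8 + 28 = 79; the blank must be 98 − 79 = 19.
Column 4 has 10 − 4 − 3 + 15 + 26 + 19 + 11 = 74; the blank must be 98 − 74 = 24.
Row 4 has 25 + 17 + 24 + 26 + 7 − 3 + 5 = 101; the blank must be 98 − 101 = -3.
Row 6 has 2 + 15 + 26 + 14 + 23 + 17 − 22 = 75; the blank must be 98 − 75 = 23.

a = 19, k = 24, b = -3, x = 23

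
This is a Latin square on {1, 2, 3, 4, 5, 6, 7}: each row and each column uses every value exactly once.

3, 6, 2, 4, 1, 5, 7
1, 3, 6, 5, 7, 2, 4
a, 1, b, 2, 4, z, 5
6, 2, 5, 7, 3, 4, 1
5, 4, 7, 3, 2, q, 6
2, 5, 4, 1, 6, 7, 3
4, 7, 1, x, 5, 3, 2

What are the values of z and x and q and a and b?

At (row 3, col 1): column 1 already has {1, 2, 3, 4, 5, 6}, so the value is 7.
Cell (5,6): row 5 already has {2, 3, 4, 5, 6, 7} → 1.
At (row 3, col 6): column 6 already has {1, 2, 3, 4, 5, 7}, so the value is 6.
Cell (3,3): row 3 already has {1, 2, 4, 5, 6, 7} → 3.
At (row 7, col 4): row 7 already has {1, 2, 3, 4, 5, 7}, so the value is 6.

z = 6, x = 6, q = 1, a = 7, b = 3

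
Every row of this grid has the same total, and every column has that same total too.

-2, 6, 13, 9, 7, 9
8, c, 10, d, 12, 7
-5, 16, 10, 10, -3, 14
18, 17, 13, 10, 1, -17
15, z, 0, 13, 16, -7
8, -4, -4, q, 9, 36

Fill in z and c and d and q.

Rows 1 and 3 both sum to 42, so that's the common total.
Row 6: 8 − 4 − 4 + 9 + 36 = 45, so its missing entry is 42 − 45 = -3.
Column 4: 9 + 10 + 10 + 13 − 3 = 39, so its missing entry is 42 − 39 = 3.
Row 2: 8 + 10 + 3 + 12 + 7 = 40, so its missing entry is 42 − 40 = 2.
Row 5: 15 + 0 + 13 + 16 − 7 = 37, so its missing entry is 42 − 37 = 5.

z = 5, c = 2, d = 3, q = -3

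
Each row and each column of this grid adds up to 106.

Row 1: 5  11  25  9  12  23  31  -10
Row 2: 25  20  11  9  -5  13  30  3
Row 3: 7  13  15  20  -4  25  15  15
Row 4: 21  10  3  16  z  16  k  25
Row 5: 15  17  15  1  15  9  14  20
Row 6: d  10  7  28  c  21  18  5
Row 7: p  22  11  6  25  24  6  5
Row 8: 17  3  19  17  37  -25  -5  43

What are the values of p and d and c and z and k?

p = 7, d = 9, c = 8, z = 18, k = -3

Row 7: 22 + 11 + 6 + 25 + 24 + 6 + 5 = 99, so its missing entry is 106 − 99 = 7.
Column 1: 5 + 25 + 7 + 21 + 15 + 7 + 17 = 97, so its missing entry is 106 − 97 = 9.
Row 6: 9 + 10 + 7 + 28 + 21 + 18 + 5 = 98, so its missing entry is 106 − 98 = 8.
Column 5: 12 − 5 − 4 + 15 + 8 + 25 + 37 = 88, so its missing entry is 106 − 88 = 18.
Row 4: 21 + 10 + 3 + 16 + 18 + 16 + 25 = 109, so its missing entry is 106 − 109 = -3.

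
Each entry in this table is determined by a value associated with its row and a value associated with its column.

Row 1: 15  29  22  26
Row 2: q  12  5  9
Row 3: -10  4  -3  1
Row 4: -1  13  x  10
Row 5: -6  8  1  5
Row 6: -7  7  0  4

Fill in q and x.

q = -2, x = 6

The difference between any two rows is the same in every column — this is an addition table with the headers hidden.
Row 2 minus row 1 is 9 − 26 = -17, so its entry in column 1 is 15 + (-17) = -2.
Row 4 minus row 1 is 10 − 26 = -16, so its entry in column 3 is 22 + (-16) = 6.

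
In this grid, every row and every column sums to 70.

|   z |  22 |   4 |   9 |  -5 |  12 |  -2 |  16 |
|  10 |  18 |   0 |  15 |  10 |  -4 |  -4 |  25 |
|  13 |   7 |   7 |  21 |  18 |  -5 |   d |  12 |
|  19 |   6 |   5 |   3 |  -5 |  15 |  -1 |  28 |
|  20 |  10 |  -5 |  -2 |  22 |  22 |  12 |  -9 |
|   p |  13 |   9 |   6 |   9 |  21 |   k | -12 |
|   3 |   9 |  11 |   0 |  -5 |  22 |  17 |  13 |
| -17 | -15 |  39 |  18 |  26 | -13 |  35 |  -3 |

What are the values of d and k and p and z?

Row 3: 13 + 7 + 7 + 21 + 18 − 5 + 12 = 73, so its missing entry is 70 − 73 = -3.
Column 7: -2 − 4 − 3 − 1 + 12 + 17 + 35 = 54, so its missing entry is 70 − 54 = 16.
Row 6: 13 + 9 + 6 + 9 + 21 + 16 − 12 = 62, so its missing entry is 70 − 62 = 8.
Row 1: 22 + 4 + 9 − 5 + 12 − 2 + 16 = 56, so its missing entry is 70 − 56 = 14.

d = -3, k = 16, p = 8, z = 14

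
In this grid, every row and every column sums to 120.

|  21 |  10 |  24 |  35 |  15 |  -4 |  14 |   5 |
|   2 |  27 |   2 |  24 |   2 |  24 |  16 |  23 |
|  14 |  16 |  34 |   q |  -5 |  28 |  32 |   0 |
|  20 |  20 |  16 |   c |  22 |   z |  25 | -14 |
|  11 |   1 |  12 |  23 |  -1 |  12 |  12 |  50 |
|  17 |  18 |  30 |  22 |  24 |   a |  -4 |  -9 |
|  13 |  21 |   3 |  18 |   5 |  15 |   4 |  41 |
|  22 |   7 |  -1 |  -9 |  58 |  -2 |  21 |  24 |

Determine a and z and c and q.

a = 22, z = 25, c = 6, q = 1

Row 3 has 14 + 16 + 34 − 5 + 28 + 32 + 0 = 119; the blank must be 120 − 119 = 1.
Row 6 has 17 + 18 + 30 + 22 + 24 − 4 − 9 = 98; the blank must be 120 − 98 = 22.
Column 4 has 35 + 24 + 1 + 23 + 22 + 18 − 9 = 114; the blank must be 120 − 114 = 6.
Row 4 has 20 + 20 + 16 + 6 + 22 + 25 − 14 = 95; the blank must be 120 − 95 = 25.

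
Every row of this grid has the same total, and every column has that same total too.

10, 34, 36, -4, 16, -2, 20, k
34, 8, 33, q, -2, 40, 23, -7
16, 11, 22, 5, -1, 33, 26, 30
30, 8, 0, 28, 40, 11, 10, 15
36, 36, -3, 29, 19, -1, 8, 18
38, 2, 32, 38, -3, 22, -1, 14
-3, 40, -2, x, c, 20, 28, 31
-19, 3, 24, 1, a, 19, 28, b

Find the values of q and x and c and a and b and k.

Rows 3 and 4 both sum to 142, so that's the common total.
Row 1 has 10 + 34 + 36 − 4 + 16 − 2 + 20 = 110; the blank must be 142 − 110 = 32.
Column 8 has 32 − 7 + 30 + 15 + 18 + 14 + 31 = 133; the blank must be 142 − 133 = 9.
Row 8 has -19 + 3 + 24 + 1 + 19 + 28 + 9 = 65; the blank must be 142 − 65 = 77.
Column 5 has 16 − 2 − 1 + 40 + 19 − 3 + 77 = 146; the blank must be 142 − 146 = -4.
Row 7 has -3 + 40 − 2 − 4 + 20 + 28 + 31 = 110; the blank must be 142 − 110 = 32.
Row 2 has 34 + 8 + 33 − 2 + 40 + 23 − 7 = 129; the blank must be 142 − 129 = 13.

q = 13, x = 32, c = -4, a = 77, b = 9, k = 32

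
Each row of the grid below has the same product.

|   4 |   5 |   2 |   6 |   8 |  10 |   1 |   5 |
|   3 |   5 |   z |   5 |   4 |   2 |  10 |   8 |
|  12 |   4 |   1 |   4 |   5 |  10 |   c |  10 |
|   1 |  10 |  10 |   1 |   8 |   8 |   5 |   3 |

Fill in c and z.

Rows 1 and 4 each multiply to 96000, so every row has product 96000.
Row 3: 12×4×1×4×5×10×10 = 96000, so the missing entry is 96000 ÷ 96000 = 1.
Row 2: 3×5×5×4×2×10×8 = 48000, so the missing entry is 96000 ÷ 48000 = 2.

c = 1, z = 2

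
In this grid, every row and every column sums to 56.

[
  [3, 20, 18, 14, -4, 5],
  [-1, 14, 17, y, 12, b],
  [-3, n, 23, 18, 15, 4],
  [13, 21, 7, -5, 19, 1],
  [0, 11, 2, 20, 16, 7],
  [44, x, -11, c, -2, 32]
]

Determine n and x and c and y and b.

n = -1, x = -9, c = 2, y = 7, b = 7

The known cells in row 3 total 57, leaving 56 − 57 = -1 for the blank.
The known cells in column 6 total 49, leaving 56 − 49 = 7 for the blank.
The known cells in column 2 total 65, leaving 56 − 65 = -9 for the blank.
The known cells in row 6 total 54, leaving 56 − 54 = 2 for the blank.
The known cells in row 2 total 49, leaving 56 − 49 = 7 for the blank.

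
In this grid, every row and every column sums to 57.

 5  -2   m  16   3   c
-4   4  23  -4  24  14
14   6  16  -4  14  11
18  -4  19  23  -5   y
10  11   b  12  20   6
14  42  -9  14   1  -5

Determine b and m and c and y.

b = -2, m = 10, c = 25, y = 6

The known cells in row 4 total 51, leaving 57 − 51 = 6 for the blank.
The known cells in row 5 total 59, leaving 57 − 59 = -2 for the blank.
The known cells in column 3 total 47, leaving 57 − 47 = 10 for the blank.
The known cells in row 1 total 32, leaving 57 − 32 = 25 for the blank.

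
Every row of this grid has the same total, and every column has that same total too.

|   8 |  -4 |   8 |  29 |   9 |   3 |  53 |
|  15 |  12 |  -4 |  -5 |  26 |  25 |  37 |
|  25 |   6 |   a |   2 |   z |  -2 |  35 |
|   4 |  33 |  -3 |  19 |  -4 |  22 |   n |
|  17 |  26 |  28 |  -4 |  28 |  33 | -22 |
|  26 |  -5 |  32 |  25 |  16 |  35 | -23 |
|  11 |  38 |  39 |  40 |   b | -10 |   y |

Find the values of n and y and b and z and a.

n = 35, y = -9, b = -3, z = 34, a = 6

Rows 1 and 2 both sum to 106, so that's the common total.
The known cells in row 4 total 71, leaving 106 − 71 = 35 for the blank.
The known cells in column 3 total 100, leaving 106 − 100 = 6 for the blank.
The known cells in row 3 total 72, leaving 106 − 72 = 34 for the blank.
The known cells in column 5 total 109, leaving 106 − 109 = -3 for the blank.
The known cells in row 7 total 115, leaving 106 − 115 = -9 for the blank.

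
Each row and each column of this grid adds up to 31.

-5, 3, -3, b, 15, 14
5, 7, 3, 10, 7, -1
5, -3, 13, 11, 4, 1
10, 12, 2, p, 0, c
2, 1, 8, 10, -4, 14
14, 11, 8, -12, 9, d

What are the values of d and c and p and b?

Row 6: 14 + 11 + 8 − 12 + 9 = 30, so its missing entry is 31 − 30 = 1.
Column 6: 14 − 1 + 1 + 14 + 1 = 29, so its missing entry is 31 − 29 = 2.
Row 4: 10 + 12 + 2 + 0 + 2 = 26, so its missing entry is 31 − 26 = 5.
Row 1: -5 + 3 − 3 + 15 + 14 = 24, so its missing entry is 31 − 24 = 7.

d = 1, c = 2, p = 5, b = 7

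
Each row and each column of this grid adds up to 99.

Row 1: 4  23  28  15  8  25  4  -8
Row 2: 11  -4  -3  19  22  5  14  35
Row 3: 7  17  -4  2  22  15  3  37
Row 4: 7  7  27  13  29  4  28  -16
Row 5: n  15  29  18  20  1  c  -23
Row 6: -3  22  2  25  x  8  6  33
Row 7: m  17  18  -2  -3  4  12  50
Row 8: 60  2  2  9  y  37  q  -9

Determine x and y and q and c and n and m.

x = 6, y = -5, q = 3, c = 29, n = 10, m = 3

The known cells in row 6 total 93, leaving 99 − 93 = 6 for the blank.
The known cells in column 5 total 104, leaving 99 − 104 = -5 for the blank.
The known cells in row 8 total 96, leaving 99 − 96 = 3 for the blank.
The known cells in column 7 total 70, leaving 99 − 70 = 29 for the blank.
The known cells in row 5 total 89, leaving 99 − 89 = 10 for the blank.
The known cells in row 7 total 96, leaving 99 − 96 = 3 for the blank.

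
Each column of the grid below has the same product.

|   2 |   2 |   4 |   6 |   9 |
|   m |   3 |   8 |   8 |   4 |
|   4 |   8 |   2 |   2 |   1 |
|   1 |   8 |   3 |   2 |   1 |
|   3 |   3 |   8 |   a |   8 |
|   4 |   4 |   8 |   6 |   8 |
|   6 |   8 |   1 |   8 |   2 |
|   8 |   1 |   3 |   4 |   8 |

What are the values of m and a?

Columns 2 and 5 each multiply to 36864, so every column has product 36864.
Column 1: 2×4×1×3×4×6×8 = 4608, so the missing entry is 36864 ÷ 4608 = 8.
Column 4: 6×8×2×2×6×8×4 = 36864, so the missing entry is 36864 ÷ 36864 = 1.

m = 8, a = 1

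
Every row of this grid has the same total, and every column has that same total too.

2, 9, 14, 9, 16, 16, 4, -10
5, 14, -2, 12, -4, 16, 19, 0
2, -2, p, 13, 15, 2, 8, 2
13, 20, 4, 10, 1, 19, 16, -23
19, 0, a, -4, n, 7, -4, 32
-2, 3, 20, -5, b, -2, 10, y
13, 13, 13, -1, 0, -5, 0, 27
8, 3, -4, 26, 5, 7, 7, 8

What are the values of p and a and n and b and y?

p = 20, a = -5, n = 15, b = 12, y = 24

Rows 1 and 2 both sum to 60, so that's the common total.
Column 8: -10 + 0 + 2 − 23 + 32 + 27 + 8 = 36, so its missing entry is 60 − 36 = 24.
Row 6: -2 + 3 + 20 − 5 − 2 + 10 + 24 = 48, so its missing entry is 60 − 48 = 12.
Column 5: 16 − 4 + 15 + 1 + 12 + 0 + 5 = 45, so its missing entry is 60 − 45 = 15.
Row 5: 19 + 0 − 4 + 15 + 7 − 4 + 32 = 65, so its missing entry is 60 − 65 = -5.
Row 3: 2 − 2 + 13 + 15 + 2 + 8 + 2 = 40, so its missing entry is 60 − 40 = 20.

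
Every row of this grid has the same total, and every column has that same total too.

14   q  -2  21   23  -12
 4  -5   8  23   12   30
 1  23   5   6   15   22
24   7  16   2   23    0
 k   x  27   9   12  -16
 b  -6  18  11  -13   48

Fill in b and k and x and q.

b = 14, k = 15, x = 25, q = 28

Rows 2 and 3 both sum to 72, so that's the common total.
Row 1: 14 − 2 + 21 + 23 − 12 = 44, so its missing entry is 72 − 44 = 28.
Row 6: -6 + 18 + 11 − 13 + 48 = 58, so its missing entry is 72 − 58 = 14.
Column 1: 14 + 4 + 1 + 24 + 14 = 57, so its missing entry is 72 − 57 = 15.
Row 5: 15 + 27 + 9 + 12 − 16 = 47, so its missing entry is 72 − 47 = 25.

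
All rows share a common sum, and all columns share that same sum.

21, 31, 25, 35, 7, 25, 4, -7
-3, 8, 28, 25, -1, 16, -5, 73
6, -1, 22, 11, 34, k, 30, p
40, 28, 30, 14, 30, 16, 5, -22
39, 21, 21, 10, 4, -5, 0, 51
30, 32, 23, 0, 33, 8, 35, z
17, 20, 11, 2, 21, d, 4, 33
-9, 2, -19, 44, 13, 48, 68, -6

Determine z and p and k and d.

z = -20, p = 39, k = 0, d = 33

Rows 1 and 2 both sum to 141, so that's the common total.
Row 7: 17 + 20 + 11 + 2 + 21 + 4 + 33 = 108, so its missing entry is 141 − 108 = 33.
Column 6: 25 + 16 + 16 − 5 + 8 + 33 + 48 = 141, so its missing entry is 141 − 141 = 0.
Row 3: 6 − 1 + 22 + 11 + 34 + 0 + 30 = 102, so its missing entry is 141 − 102 = 39.
Row 6: 30 + 32 + 23 + 0 + 33 + 8 + 35 = 161, so its missing entry is 141 − 161 = -20.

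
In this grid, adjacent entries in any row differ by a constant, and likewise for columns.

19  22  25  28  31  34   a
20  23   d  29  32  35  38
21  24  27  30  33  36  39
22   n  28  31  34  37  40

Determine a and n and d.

a = 37, n = 25, d = 26

Along each row the entries change by 3 per step; down each column they change by 1.
Row 1: from 19 at column 1, stepping by 3 to column 7 gives 37.
Row 4: from 22 at column 1, stepping by 3 to column 2 gives 25.
Row 2: from 20 at column 1, stepping by 3 to column 3 gives 26.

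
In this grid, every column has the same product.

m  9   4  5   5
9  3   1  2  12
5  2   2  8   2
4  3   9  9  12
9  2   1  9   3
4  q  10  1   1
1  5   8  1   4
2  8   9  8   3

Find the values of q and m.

Columns 3 and 4 each multiply to 51840, so every column has product 51840.
Column 2: 9×3×2×3×2×5×8 = 12960, so the missing entry is 51840 ÷ 12960 = 4.
Column 1: 9×5×4×9×4×1×2 = 12960, so the missing entry is 51840 ÷ 12960 = 4.

q = 4, m = 4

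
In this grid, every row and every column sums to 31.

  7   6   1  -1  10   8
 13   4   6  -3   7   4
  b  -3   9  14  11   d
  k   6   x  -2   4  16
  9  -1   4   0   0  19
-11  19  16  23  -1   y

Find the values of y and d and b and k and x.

The known cells in row 6 total 46, leaving 31 − 46 = -15 for the blank.
The known cells in column 3 total 36, leaving 31 − 36 = -5 for the blank.
The known cells in row 4 total 19, leaving 31 − 19 = 12 for the blank.
The known cells in column 1 total 30, leaving 31 − 30 = 1 for the blank.
The known cells in row 3 total 32, leaving 31 − 32 = -1 for the blank.

y = -15, d = -1, b = 1, k = 12, x = -5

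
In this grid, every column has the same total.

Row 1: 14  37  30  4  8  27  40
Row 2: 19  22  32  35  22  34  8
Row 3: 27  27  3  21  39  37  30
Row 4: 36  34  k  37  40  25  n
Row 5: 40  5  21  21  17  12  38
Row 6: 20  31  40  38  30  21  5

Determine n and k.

The complete columns each total 156.
Column 7 is missing 156 − 121 = 35 (since 40 + 8 + 30 + 38 + 5 = 121).
Column 3 is missing 156 − 126 = 30 (since 30 + 32 + 3 + 21 + 40 = 126).

n = 35, k = 30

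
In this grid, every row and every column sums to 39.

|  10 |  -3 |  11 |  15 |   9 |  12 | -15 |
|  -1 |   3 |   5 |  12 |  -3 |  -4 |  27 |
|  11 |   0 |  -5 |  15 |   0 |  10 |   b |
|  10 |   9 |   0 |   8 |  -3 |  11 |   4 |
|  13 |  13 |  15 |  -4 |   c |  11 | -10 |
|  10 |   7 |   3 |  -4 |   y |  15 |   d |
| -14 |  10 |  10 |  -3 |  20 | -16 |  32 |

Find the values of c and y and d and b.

c = 1, y = 15, d = -7, b = 8

The known cells in row 5 total 38, leaving 39 − 38 = 1 for the blank.
The known cells in column 5 total 24, leaving 39 − 24 = 15 for the blank.
The known cells in row 3 total 31, leaving 39 − 31 = 8 for the blank.
The known cells in row 6 total 46, leaving 39 − 46 = -7 for the blank.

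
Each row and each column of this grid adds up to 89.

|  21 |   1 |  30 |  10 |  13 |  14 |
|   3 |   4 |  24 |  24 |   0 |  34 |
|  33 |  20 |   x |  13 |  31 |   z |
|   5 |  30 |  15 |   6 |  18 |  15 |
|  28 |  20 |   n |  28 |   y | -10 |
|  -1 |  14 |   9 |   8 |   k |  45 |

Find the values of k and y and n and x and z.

The known cells in row 6 total 75, leaving 89 − 75 = 14 for the blank.
The known cells in column 5 total 76, leaving 89 − 76 = 13 for the blank.
The known cells in row 5 total 79, leaving 89 − 79 = 10 for the blank.
The known cells in column 3 total 88, leaving 89 − 88 = 1 for the blank.
The known cells in row 3 total 98, leaving 89 − 98 = -9 for the blank.

k = 14, y = 13, n = 10, x = 1, z = -9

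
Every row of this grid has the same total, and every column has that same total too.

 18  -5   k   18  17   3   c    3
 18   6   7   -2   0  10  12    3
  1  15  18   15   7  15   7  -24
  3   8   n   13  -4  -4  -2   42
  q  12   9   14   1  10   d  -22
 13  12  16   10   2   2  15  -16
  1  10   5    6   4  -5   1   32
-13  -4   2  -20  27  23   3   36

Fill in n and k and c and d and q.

Rows 2 and 3 both sum to 54, so that's the common total.
Column 1: 18 + 18 + 1 + 3 + 13 + 1 − 13 = 41, so its missing entry is 54 − 41 = 13.
Row 5: 13 + 12 + 9 + 14 + 1 + 10 − 22 = 37, so its missing entry is 54 − 37 = 17.
Column 7: 12 + 7 − 2 + 17 + 15 + 1 + 3 = 53, so its missing entry is 54 − 53 = 1.
Row 1: 18 − 5 + 18 + 17 + 3 + 1 + 3 = 55, so its missing entry is 54 − 55 = -1.
Row 4: 3 + 8 + 13 − 4 − 4 − 2 + 42 = 56, so its missing entry is 54 − 56 = -2.

n = -2, k = -1, c = 1, d = 17, q = 13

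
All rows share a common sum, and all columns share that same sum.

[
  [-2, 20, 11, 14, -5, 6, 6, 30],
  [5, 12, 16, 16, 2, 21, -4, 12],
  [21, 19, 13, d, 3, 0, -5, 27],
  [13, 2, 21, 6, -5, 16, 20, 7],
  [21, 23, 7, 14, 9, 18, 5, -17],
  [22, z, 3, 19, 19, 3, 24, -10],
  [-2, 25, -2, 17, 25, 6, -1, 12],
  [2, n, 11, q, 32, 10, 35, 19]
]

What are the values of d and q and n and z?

Rows 1 and 2 both sum to 80, so that's the common total.
The known cells in row 3 total 78, leaving 80 − 78 = 2 for the blank.
The known cells in row 6 total 80, leaving 80 − 80 = 0 for the blank.
The known cells in column 2 total 101, leaving 80 − 101 = -21 for the blank.
The known cells in row 8 total 88, leaving 80 − 88 = -8 for the blank.

d = 2, q = -8, n = -21, z = 0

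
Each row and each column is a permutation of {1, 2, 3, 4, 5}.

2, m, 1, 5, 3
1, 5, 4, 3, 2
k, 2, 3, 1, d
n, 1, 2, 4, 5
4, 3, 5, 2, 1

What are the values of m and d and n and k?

Cell (1,2): row 1 already has {1, 2, 3, 5} → 4.
At (row 3, col 5): column 5 already has {1, 2, 3, 5}, so the value is 4.
For row 3, column 1: row 3 already has {1, 2, 3, 4}; that leaves 5.
At (row 4, col 1): row 4 already has {1, 2, 4, 5}, so the value is 3.

m = 4, d = 4, n = 3, k = 5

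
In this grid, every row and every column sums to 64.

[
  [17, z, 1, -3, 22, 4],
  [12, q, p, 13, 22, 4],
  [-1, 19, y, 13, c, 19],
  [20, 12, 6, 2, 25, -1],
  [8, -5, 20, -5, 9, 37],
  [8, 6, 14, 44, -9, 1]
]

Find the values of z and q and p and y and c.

z = 23, q = 9, p = 4, y = 19, c = -5

Row 1 has 17 + 1 − 3 + 22 + 4 = 41; the blank must be 64 − 41 = 23.
Column 5 has 22 + 22 + 25 + 9 − 9 = 69; the blank must be 64 − 69 = -5.
Column 2 has 23 + 19 + 12 − 5 + 6 = 55; the blank must be 64 − 55 = 9.
Row 2 has 12 + 9 + 13 + 22 + 4 = 60; the blank must be 64 − 60 = 4.
Row 3 has -1 + 19 + 13 − 5 + 19 = 45; the blank must be 64 − 45 = 19.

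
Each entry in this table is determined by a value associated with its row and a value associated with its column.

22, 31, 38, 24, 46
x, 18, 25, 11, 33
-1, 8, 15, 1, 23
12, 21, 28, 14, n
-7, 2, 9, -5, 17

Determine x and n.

x = 9, n = 36

The difference between any two rows is the same in every column — this is an addition table with the headers hidden.
Row 2 minus row 1 is 11 − 24 = -13, so its entry in column 1 is 22 + (-13) = 9.
Row 4 minus row 1 is 14 − 24 = -10, so its entry in column 5 is 46 + (-10) = 36.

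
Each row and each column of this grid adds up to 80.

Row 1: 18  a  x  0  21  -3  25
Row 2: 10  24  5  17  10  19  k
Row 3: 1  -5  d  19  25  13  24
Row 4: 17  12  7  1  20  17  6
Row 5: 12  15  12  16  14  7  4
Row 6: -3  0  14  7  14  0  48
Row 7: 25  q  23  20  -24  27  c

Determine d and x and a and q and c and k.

Row 3: 1 − 5 + 19 + 25 + 13 + 24 = 77, so its missing entry is 80 − 77 = 3.
Column 3: 5 + 3 + 7 + 12 + 14 + 23 = 64, so its missing entry is 80 − 64 = 16.
Row 1: 18 + 16 + 0 + 21 − 3 + 25 = 77, so its missing entry is 80 − 77 = 3.
Column 2: 3 + 24 − 5 + 12 + 15 + 0 = 49, so its missing entry is 80 − 49 = 31.
Row 7: 25 + 31 + 23 + 20 − 24 + 27 = 102, so its missing entry is 80 − 102 = -22.
Row 2: 10 + 24 + 5 + 17 + 10 + 19 = 85, so its missing entry is 80 − 85 = -5.

d = 3, x = 16, a = 3, q = 31, c = -22, k = -5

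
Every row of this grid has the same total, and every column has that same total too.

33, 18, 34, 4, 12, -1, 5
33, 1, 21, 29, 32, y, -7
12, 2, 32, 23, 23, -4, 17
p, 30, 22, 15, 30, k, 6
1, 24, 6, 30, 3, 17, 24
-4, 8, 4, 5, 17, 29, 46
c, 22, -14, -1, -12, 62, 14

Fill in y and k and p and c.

Rows 1 and 3 both sum to 105, so that's the common total.
Row 7: 22 − 14 − 1 − 12 + 62 + 14 = 71, so its missing entry is 105 − 71 = 34.
Column 1: 33 + 33 + 12 + 1 − 4 + 34 = 109, so its missing entry is 105 − 109 = -4.
Row 4: -4 + 30 + 22 + 15 + 30 + 6 = 99, so its missing entry is 105 − 99 = 6.
Row 2: 33 + 1 + 21 + 29 + 32 − 7 = 109, so its missing entry is 105 − 109 = -4.

y = -4, k = 6, p = -4, c = 34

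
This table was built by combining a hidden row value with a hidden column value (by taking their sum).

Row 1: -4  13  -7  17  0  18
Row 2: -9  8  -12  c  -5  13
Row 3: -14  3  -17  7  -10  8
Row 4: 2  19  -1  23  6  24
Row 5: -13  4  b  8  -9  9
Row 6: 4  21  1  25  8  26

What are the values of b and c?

The difference between any two rows is the same in every column — this is an addition table with the headers hidden.
Row 5 minus row 1 is 9 − 18 = -9, so its entry in column 3 is -7 + (-9) = -16.
Row 2 minus row 1 is 13 − 18 = -5, so its entry in column 4 is 17 + (-5) = 12.

b = -16, c = 12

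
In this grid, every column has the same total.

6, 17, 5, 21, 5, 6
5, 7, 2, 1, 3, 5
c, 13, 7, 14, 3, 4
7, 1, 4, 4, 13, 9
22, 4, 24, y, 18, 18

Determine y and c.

y = 2, c = 2

Columns 3 and 6 both add up to 42, so every column sums to 42.
Column 4: 21 + 1 + 14 + 4 = 40, so the missing entry is 42 − 40 = 2.
Column 1: 6 + 5 + 7 + 22 = 40, so the missing entry is 42 − 40 = 2.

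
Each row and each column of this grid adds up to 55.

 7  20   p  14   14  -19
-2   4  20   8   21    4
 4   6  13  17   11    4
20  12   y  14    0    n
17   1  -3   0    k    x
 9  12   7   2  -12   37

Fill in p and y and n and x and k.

p = 19, y = -1, n = 10, x = 19, k = 21

Column 5 has 14 + 21 + 11 + 0 − 12 = 34; the blank must be 55 − 34 = 21.
Row 5 has 17 + 1 − 3 + 0 + 21 = 36; the blank must be 55 − 36 = 19.
Row 1 has 7 + 20 + 14 + 14 − 19 = 36; the blank must be 55 − 36 = 19.
Column 3 has 19 + 20 + 13 − 3 + 7 = 56; the blank must be 55 − 56 = -1.
Row 4 has 20 + 12 − 1 + 14 + 0 = 45; the blank must be 55 − 45 = 10.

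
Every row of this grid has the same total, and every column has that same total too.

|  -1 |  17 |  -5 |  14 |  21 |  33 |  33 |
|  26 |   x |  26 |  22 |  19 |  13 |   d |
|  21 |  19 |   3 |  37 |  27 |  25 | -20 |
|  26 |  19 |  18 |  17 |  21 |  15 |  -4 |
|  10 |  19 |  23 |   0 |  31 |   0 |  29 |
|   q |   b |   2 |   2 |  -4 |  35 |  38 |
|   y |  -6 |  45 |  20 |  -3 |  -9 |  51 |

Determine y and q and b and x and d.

y = 14, q = 16, b = 23, x = 21, d = -15

Rows 1 and 3 both sum to 112, so that's the common total.
Row 7 has -6 + 45 + 20 − 3 − 9 + 51 = 98; the blank must be 112 − 98 = 14.
Column 1 has -1 + 26 + 21 + 26 + 10 + 14 = 96; the blank must be 112 − 96 = 16.
Row 6 has 16 + 2 + 2 − 4 + 35 + 38 = 89; the blank must be 112 − 89 = 23.
Column 2 has 17 + 19 + 19 + 19 + 23 − 6 = 91; the blank must be 112 − 91 = 21.
Row 2 has 26 + 21 + 26 + 22 + 19 + 13 = 127; the blank must be 112 − 127 = -15.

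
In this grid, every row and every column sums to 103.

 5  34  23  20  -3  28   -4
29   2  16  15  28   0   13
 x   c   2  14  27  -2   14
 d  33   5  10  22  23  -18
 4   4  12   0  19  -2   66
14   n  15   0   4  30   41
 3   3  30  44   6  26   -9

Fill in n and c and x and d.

Row 6 has 14 + 15 + 0 + 4 + 30 + 41 = 104; the blank must be 103 − 104 = -1.
Column 2 has 34 + 2 + 33 + 4 − 1 + 3 = 75; the blank must be 103 − 75 = 28.
Row 3 has 28 + 2 + 14 + 27 − 2 + 14 = 83; the blank must be 103 − 83 = 20.
Row 4 has 33 + 5 + 10 + 22 + 23 − 18 = 75; the blank must be 103 − 75 = 28.

n = -1, c = 28, x = 20, d = 28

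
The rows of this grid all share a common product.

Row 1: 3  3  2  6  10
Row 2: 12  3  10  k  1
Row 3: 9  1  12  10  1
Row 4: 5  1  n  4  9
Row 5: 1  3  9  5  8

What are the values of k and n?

Rows 1 and 3 each multiply to 1080, so every row has product 1080.
Row 2: 12×3×10×1 = 360, so the missing entry is 1080 ÷ 360 = 3.
Row 4: 5×1×4×9 = 180, so the missing entry is 1080 ÷ 180 = 6.

k = 3, n = 6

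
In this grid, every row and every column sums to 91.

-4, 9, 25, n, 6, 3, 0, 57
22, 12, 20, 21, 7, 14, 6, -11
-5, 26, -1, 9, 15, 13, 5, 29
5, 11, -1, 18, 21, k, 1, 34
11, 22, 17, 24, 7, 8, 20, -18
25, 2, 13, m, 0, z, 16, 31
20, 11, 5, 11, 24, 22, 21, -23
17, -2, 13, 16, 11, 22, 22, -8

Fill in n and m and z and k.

Row 1: -4 + 9 + 25 + 6 + 3 + 0 + 57 = 96, so its missing entry is 91 − 96 = -5.
Column 4: -5 + 21 + 9 + 18 + 24 + 11 + 16 = 94, so its missing entry is 91 − 94 = -3.
Row 4: 5 + 11 − 1 + 18 + 21 + 1 + 34 = 89, so its missing entry is 91 − 89 = 2.
Row 6: 25 + 2 + 13 − 3 + 0 + 16 + 31 = 84, so its missing entry is 91 − 84 = 7.

n = -5, m = -3, z = 7, k = 2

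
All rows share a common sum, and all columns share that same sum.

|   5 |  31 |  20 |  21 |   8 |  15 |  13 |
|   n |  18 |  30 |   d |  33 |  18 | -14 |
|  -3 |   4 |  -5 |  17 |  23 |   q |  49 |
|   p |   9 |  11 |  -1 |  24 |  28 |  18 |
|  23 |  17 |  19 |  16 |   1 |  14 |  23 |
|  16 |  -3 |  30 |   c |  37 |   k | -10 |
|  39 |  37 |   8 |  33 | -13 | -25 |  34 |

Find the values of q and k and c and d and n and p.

q = 28, k = 35, c = 8, d = 19, n = 9, p = 24

Rows 1 and 5 both sum to 113, so that's the common total.
Row 4: 9 + 11 − 1 + 24 + 28 + 18 = 89, so its missing entry is 113 − 89 = 24.
Column 1: 5 − 3 + 24 + 23 + 16 + 39 = 104, so its missing entry is 113 − 104 = 9.
Row 3: -3 + 4 − 5 + 17 + 23 + 49 = 85, so its missing entry is 113 − 85 = 28.
Column 6: 15 + 18 + 28 + 28 + 14 − 25 = 78, so its missing entry is 113 − 78 = 35.
Row 6: 16 − 3 + 30 + 37 + 35 − 10 = 105, so its missing entry is 113 − 105 = 8.
Row 2: 9 + 18 + 30 + 33 + 18 − 14 = 94, so its missing entry is 113 − 94 = 19.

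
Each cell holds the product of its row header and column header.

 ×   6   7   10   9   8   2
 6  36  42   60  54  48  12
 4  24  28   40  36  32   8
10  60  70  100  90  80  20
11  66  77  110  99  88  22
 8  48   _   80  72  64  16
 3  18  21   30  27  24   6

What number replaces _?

56

8 × 7 = 56.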